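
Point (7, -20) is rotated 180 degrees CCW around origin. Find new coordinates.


cos(180) = -1, sin(180) = 0
x' = 7*(-1) + 20*0 = -7
y' = 7*0 - 20*(-1) = 20

(-7, 20)


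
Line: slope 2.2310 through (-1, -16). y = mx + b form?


y + 16 = 2.2310(x + 1)
y = 2.2310x - 16 - 2.2310*(-1)
y = 2.2310x - 13.7690

y = 2.2310x - 13.7690


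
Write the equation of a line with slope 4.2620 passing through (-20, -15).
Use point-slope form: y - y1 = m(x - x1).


y + 15 = 4.2620(x + 20)
y = 4.2620x - 15 - 4.2620*(-20)
y = 4.2620x + 70.2400

y = 4.2620x + 70.2400


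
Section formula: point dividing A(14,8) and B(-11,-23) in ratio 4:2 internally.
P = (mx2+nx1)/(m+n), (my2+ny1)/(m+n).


Px = (4*(-11) + 2*14)/6 = -16/6 = -2.6667
Py = (4*(-23) + 2*8)/6 = -76/6 = -12.6667

P = (-2.6667, -12.6667)


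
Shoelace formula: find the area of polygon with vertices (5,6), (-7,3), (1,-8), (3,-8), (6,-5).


sum(xi*y_{i+1}) = 5*3 - 7*(-8) + 1*(-8) + 3*(-5) + 6*6 = 84
sum(yi*x_{i+1}) = 6*(-7) + 3*1 - 8*3 - 8*6 - 5*5 = -136
Area = |84 + 136|/2 = 220/2 = 110.0000

110.0000 sq units


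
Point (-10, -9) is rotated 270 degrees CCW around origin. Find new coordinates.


cos(270) = 0, sin(270) = -1
x' = -10*0 + 9*(-1) = -9
y' = -10*(-1) - 9*0 = 10

(-9, 10)


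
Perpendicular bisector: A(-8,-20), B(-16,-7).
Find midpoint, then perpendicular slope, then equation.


Midpoint = (-12, -13.5)
Slope of AB = dy/dx = 13/(-8) = -1.6250
Perp slope = -dx/dy = 8/13 = 0.6154
b = My - (perp slope)*Mx = -13.5 + (-8*(-12))/13 = -13.5 + 7.3846 = -6.1154

y = 0.6154x - 6.1154


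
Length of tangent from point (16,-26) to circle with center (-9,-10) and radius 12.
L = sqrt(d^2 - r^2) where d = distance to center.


d = sqrt((16+ 9)^2 + (-26+ 10)^2) = sqrt(625+256) = 29.6816
L = sqrt(881.0000 - 144) = sqrt(737.0000) = 27.1477

27.1477


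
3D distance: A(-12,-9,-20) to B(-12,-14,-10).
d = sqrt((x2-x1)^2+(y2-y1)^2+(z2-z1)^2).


dx=0, dy=-5, dz=10
d = sqrt(0+25+100) = sqrt(125) = 11.1803

11.1803


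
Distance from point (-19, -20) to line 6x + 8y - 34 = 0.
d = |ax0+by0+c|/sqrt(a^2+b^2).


|6*(-19) + 8*(-20) - 34| = |-308| = 308
sqrt(36 + 64) = sqrt(100) = 10.0000
d = 308/sqrt(100) = 30.8000

30.8000


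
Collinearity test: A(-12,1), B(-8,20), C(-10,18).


-12*(20-18) - 8*(18-1) - 10*(1-20)
= -24 - 136 + 190 = 30

No, not collinear (determinant = 30)


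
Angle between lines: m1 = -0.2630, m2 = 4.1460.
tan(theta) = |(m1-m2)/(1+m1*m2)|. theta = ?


m1-m2 = -4.409
1+m1*m2 = -0.090398
tan(theta) = |-4.409/(-0.090398)| = 48.773203
theta = arctan(|-4.409/(-0.090398)|) = 88.8254 degrees (acute angle)

88.8254 degrees


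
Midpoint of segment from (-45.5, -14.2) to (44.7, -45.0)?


Mx = (-45.5 + 44.7)/2 = -0.8/2 = -0.4000
My = (-14.2 - 45.0)/2 = -59.2/2 = -29.6000

(-0.4000, -29.6000)


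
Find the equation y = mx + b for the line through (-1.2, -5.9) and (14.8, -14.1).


m = (-8.2)/(16.0) = -0.5125
b = y1 - m*x1 = -5.9 - (-8.2*(-1.2))/(16.0) = -5.9 - 0.6150 = -6.5150

y = -0.5125x - 6.5150


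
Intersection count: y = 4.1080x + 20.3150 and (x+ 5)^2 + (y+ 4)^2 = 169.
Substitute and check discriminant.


Substitute y = 4.1080x + 20.3150: (x+ 5)^2 + (4.1080x+20.3150+ 4)^2 = 169
Expand to Ax^2 + Bx + C = 0, where b-k = 24.315
A = 1+m^2 = 17.875664
B = 2(m(b-k) - h) = 2(4.1080*24.315 + 5) = 209.77204
C = h^2 + (b-k)^2 - r^2 = 25 + 591.219225 - 169 = 447.219225
disc = B^2-4AC = 44004.3088 - 31977.3624 = 12026.9464
disc > 0

2 intersection points


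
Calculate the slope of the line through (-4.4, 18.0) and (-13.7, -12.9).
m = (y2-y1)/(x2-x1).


dy = -12.9 - 18.0 = -30.9
dx = -13.7 + 4.4 = -9.3
m = -30.9/(-9.3) = 3.3226

m = 3.3226


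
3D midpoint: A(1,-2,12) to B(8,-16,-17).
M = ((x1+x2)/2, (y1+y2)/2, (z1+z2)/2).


Mx = (1+8)/2 = 4.5000
My = (-2- 16)/2 = -9.0000
Mz = (12- 17)/2 = -2.5000

M = (4.5000, -9.0000, -2.5000)


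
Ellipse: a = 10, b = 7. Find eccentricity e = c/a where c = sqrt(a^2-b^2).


c = sqrt(100-49) = sqrt(51) = 7.1414
e = c/a = sqrt(51)/10 = 0.7141

e = 0.7141


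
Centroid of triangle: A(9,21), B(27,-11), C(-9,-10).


Gx = (9+27- 9)/3 = 27/3 = 9.0000
Gy = (21- 11- 10)/3 = 0/3 = 0

G = (9.0000, 0)


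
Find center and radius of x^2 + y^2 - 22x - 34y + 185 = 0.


h = -D/2 = 22/2 = 11
k = -E/2 = 34/2 = 17
r^2 = h^2 + k^2 - F = 121 + 289 - 185 = 225
r = 15

Center (11, 17), radius = 15


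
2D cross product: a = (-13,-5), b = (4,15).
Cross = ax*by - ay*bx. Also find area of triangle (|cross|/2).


cross = -13*15 + 5*4 = -195 + 20 = -175
Triangle area = |-175|/2 = 175/2 = 87.5000

cross = -175, triangle area = 87.5000


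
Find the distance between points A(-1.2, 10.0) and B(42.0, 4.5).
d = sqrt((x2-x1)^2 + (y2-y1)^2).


dx = 42.0 + 1.2 = 43.2
dy = 4.5 - 10.0 = -5.5
d = sqrt(1866.24 + 30.25) = sqrt(1896.49) = 43.5487

43.5487


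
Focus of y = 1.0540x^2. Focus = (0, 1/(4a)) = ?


a = 1.0540
4a = 4.2160
focus = (0, 1/4.2160) = (0, 0.2372)

Focus = (0, 0.2372)


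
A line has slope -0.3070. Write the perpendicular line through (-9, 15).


Perpendicular slope = -1/m1 = -1/(-0.3070) = 3.2573
b2 = y0 - m2*x0 = 15 - 9/(-0.3070) = 15 + 29.3160 = 44.3160

y = 3.2573x + 44.3160


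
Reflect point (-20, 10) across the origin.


Reflection rule for origin: (-x, -y)
(-20, 10) -> (20, -10)

(20, -10)


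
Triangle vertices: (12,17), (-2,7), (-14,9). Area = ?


12*(7-9) = -24
-2*(9-17) = 16
-14*(17-7) = -140
sum = -148
Area = |-148|/2 = 74.0000

74.0000 sq units


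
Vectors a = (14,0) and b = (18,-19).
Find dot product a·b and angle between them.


a·b = 14*18 + 0*(-19) = 252 + 0 = 252
|a| = sqrt(196+0) = 14.0000
|b| = sqrt(324+361) = 26.1725
cos(theta) = 252/(sqrt(196)*sqrt(685)) = 252/sqrt(134260) = 0.687745
theta = arccos(252/sqrt(134260)) = 46.5482 degrees

a·b = 252, theta = 46.5482 deg


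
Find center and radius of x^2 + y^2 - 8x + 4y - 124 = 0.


h = -D/2 = 8/2 = 4
k = -E/2 = -4/2 = -2
r^2 = h^2 + k^2 - F = 16 + 4 + 124 = 144
r = 12

Center (4, -2), radius = 12


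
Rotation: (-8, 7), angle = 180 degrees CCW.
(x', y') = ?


cos(180) = -1, sin(180) = 0
x' = -8*(-1) - 7*0 = 8
y' = -8*0 + 7*(-1) = -7

(8, -7)


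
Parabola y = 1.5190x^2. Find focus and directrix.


a = 1.5190
1/(4a) = 0.1646
Focus = (0, 0.1646)
Directrix: y = -0.1646

Focus = (0, 0.1646), Directrix: y = -0.1646


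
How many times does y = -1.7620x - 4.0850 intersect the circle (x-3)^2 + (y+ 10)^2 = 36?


Substitute y = -1.7620x - 4.0850: (x-3)^2 + (-1.7620x- 4.0850+ 10)^2 = 36
Expand to Ax^2 + Bx + C = 0, where b-k = 5.915
A = 1+m^2 = 4.104644
B = 2(m(b-k) - h) = 2(-1.7620*5.915 - 3) = -26.84446
C = h^2 + (b-k)^2 - r^2 = 9 + 34.987225 - 36 = 7.987225
disc = B^2-4AC = 720.6250 - 131.1389 = 589.4861
disc > 0

2 intersection points


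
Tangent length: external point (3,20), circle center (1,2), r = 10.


d = sqrt((3-1)^2 + (20-2)^2) = sqrt(4+324) = 18.1108
L = sqrt(328.0000 - 100) = sqrt(228.0000) = 15.0997

15.0997


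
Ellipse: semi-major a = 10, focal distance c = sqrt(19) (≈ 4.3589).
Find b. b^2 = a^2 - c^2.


b^2 = 10^2 - (sqrt(19))^2 = 100 - 19 = 81
b = sqrt(81) = 9

b = 9


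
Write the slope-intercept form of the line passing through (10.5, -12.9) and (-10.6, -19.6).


m = (-6.7)/(-21.1) = 0.3175
b = y1 - m*x1 = -12.9 - (-6.7*10.5)/(-21.1) = -12.9 - 3.3341 = -16.2341

y = 0.3175x - 16.2341


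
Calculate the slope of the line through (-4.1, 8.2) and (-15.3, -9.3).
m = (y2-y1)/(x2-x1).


dy = -9.3 - 8.2 = -17.5
dx = -15.3 + 4.1 = -11.2
m = -17.5/(-11.2) = 1.5625

m = 1.5625


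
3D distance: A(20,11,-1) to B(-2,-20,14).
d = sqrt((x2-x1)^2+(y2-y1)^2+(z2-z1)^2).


dx=-22, dy=-31, dz=15
d = sqrt(484+961+225) = sqrt(1670) = 40.8656

40.8656


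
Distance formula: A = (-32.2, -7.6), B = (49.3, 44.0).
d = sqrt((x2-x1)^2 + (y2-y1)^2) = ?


dx = 49.3 + 32.2 = 81.5
dy = 44.0 + 7.6 = 51.6
d = sqrt(6642.25 + 2662.56) = sqrt(9304.81) = 96.4614

96.4614


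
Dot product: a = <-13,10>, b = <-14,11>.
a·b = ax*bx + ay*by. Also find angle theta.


a·b = -13*(-14) + 10*11 = 182 + 110 = 292
|a| = sqrt(169+100) = 16.4012
|b| = sqrt(196+121) = 17.8045
cos(theta) = 292/(sqrt(269)*sqrt(317)) = 292/sqrt(85273) = 0.999947
theta = arccos(292/sqrt(85273)) = 0.5886 degrees

a·b = 292, theta = 0.5886 deg


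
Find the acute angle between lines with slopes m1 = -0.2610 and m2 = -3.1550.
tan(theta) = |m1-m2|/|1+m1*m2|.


m1-m2 = 2.894
1+m1*m2 = 1.823455
tan(theta) = |2.894/1.823455| = 1.587097
theta = arctan(|2.894/1.823455|) = 57.7857 degrees (acute angle)

57.7857 degrees


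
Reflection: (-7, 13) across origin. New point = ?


Reflection rule for origin: (-x, -y)
(-7, 13) -> (7, -13)

(7, -13)


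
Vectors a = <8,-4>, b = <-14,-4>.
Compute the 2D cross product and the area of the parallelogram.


cross = 8*(-4) + 4*(-14) = -32 - 56 = -88
Parallelogram area = |-88| = 88

cross = -88, parallelogram area = 88


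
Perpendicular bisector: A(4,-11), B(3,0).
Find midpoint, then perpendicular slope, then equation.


Midpoint = (3.5, -5.5)
Slope of AB = dy/dx = 11/(-1) = -11.0000
Perp slope = -dx/dy = 1/11 = 0.0909
b = My - (perp slope)*Mx = -5.5 + (-1*3.5)/11 = -5.5 - 0.3182 = -5.8182

y = 0.0909x - 5.8182


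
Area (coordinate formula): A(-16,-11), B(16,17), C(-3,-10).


-16*(17+ 10) = -432
16*(-10+ 11) = 16
-3*(-11-17) = 84
sum = -332
Area = |-332|/2 = 166.0000

166.0000 sq units


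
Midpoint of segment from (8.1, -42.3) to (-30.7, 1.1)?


Mx = (8.1 - 30.7)/2 = -22.6/2 = -11.3000
My = (-42.3 + 1.1)/2 = -41.2/2 = -20.6000

(-11.3000, -20.6000)


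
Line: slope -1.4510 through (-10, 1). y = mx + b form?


y - 1 = -1.4510(x + 10)
y = -1.4510x + 1 + 1.4510*(-10)
y = -1.4510x - 13.5100

y = -1.4510x - 13.5100


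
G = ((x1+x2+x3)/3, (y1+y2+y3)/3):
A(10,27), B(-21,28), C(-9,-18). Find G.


Gx = (10- 21- 9)/3 = -20/3 = -6.6667
Gy = (27+28- 18)/3 = 37/3 = 12.3333

G = (-6.6667, 12.3333)


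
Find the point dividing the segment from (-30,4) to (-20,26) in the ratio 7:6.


Px = (7*(-20) + 6*(-30))/13 = -320/13 = -24.6154
Py = (7*26 + 6*4)/13 = 206/13 = 15.8462

P = (-24.6154, 15.8462)


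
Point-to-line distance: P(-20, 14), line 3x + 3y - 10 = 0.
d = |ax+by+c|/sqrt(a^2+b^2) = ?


|3*(-20) + 3*14 - 10| = |-28| = 28
sqrt(9 + 9) = sqrt(18) = 4.2426
d = 28/sqrt(18) = 6.5997

6.5997


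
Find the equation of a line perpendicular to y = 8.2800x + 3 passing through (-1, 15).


Perpendicular slope = -1/m1 = -1/8.2800 = -0.1208
b2 = y0 - m2*x0 = 15 - 1/8.2800 = 15 - 0.1208 = 14.8792

y = -0.1208x + 14.8792


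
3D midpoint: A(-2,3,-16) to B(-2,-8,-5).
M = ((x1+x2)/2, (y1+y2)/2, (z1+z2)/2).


Mx = (-2- 2)/2 = -2.0000
My = (3- 8)/2 = -2.5000
Mz = (-16- 5)/2 = -10.5000

M = (-2.0000, -2.5000, -10.5000)


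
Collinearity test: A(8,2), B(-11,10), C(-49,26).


8*(10-26) - 11*(26-2) - 49*(2-10)
= -128 - 264 + 392 = 0

Yes, collinear (determinant = 0)


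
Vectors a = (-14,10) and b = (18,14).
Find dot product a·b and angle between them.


a·b = -14*18 + 10*14 = -252 + 140 = -112
|a| = sqrt(196+100) = 17.2047
|b| = sqrt(324+196) = 22.8035
cos(theta) = -112/(sqrt(296)*sqrt(520)) = -112/sqrt(153920) = -0.285477
theta = arccos(-112/sqrt(153920)) = 106.5873 degrees

a·b = -112, theta = 106.5873 deg


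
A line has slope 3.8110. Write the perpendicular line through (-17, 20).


Perpendicular slope = -1/m1 = -1/3.8110 = -0.2624
b2 = y0 - m2*x0 = 20 - 17/3.8110 = 20 - 4.4608 = 15.5392

y = -0.2624x + 15.5392


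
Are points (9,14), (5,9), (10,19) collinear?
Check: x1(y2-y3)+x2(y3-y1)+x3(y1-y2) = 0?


9*(9-19) + 5*(19-14) + 10*(14-9)
= -90 + 25 + 50 = -15

No, not collinear (determinant = -15)


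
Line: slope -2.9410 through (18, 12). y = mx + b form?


y - 12 = -2.9410(x - 18)
y = -2.9410x + 12 + 2.9410*18
y = -2.9410x + 64.9380

y = -2.9410x + 64.9380


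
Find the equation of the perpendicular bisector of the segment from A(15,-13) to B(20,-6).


Midpoint = (17.5, -9.5)
Slope of AB = dy/dx = 7/5 = 1.4000
Perp slope = -dx/dy = -5/7 = -0.7143
b = My - (perp slope)*Mx = -9.5 + (5*17.5)/7 = -9.5 + 12.5000 = 3.0000

y = -0.7143x + 3.0000


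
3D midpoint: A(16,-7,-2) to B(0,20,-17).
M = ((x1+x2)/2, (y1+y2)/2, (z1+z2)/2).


Mx = (16+0)/2 = 8.0000
My = (-7+20)/2 = 6.5000
Mz = (-2- 17)/2 = -9.5000

M = (8.0000, 6.5000, -9.5000)


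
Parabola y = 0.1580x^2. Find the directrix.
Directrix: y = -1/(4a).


a = 0.1580
1/(4a) = 1.5823
directrix: y = -1.5823 = -1.5823

y = -1.5823


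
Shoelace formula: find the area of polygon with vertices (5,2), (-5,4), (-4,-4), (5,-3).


sum(xi*y_{i+1}) = 5*4 - 5*(-4) - 4*(-3) + 5*2 = 62
sum(yi*x_{i+1}) = 2*(-5) + 4*(-4) - 4*5 - 3*5 = -61
Area = |62 + 61|/2 = 123/2 = 61.5000

61.5000 sq units


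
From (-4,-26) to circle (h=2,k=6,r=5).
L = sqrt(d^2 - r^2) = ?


d = sqrt((-4-2)^2 + (-26-6)^2) = sqrt(36+1024) = 32.5576
L = sqrt(1060.0000 - 25) = sqrt(1035.0000) = 32.1714

32.1714


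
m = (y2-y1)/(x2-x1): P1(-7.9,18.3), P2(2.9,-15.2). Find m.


dy = -15.2 - 18.3 = -33.5
dx = 2.9 + 7.9 = 10.8
m = -33.5/10.8 = -3.1019

m = -3.1019


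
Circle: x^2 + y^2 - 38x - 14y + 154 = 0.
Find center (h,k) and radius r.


h = -D/2 = 38/2 = 19
k = -E/2 = 14/2 = 7
r^2 = h^2 + k^2 - F = 361 + 49 - 154 = 256
r = 16

Center (19, 7), radius = 16


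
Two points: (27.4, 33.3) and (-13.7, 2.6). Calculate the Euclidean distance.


dx = -13.7 - 27.4 = -41.1
dy = 2.6 - 33.3 = -30.7
d = sqrt(1689.21 + 942.49) = sqrt(2631.7) = 51.3001

51.3001


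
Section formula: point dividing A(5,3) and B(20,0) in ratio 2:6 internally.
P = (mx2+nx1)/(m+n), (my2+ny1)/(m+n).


Px = (2*20 + 6*5)/8 = 70/8 = 8.7500
Py = (2*0 + 6*3)/8 = 18/8 = 2.2500

P = (8.7500, 2.2500)


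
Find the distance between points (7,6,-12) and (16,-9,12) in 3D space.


dx=9, dy=-15, dz=24
d = sqrt(81+225+576) = sqrt(882) = 29.6985

29.6985


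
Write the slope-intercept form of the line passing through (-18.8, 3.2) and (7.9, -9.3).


m = (-12.5)/(26.7) = -0.4682
b = y1 - m*x1 = 3.2 - (-12.5*(-18.8))/(26.7) = 3.2 - 8.8015 = -5.6015

y = -0.4682x - 5.6015


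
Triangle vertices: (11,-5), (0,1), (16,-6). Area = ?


11*(1+ 6) = 77
0*(-6+ 5) = 0
16*(-5-1) = -96
sum = -19
Area = |-19|/2 = 9.5000

9.5000 sq units


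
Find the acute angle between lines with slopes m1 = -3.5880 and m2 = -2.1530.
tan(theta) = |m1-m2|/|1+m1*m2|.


m1-m2 = -1.435
1+m1*m2 = 8.724964
tan(theta) = |-1.435/8.724964| = 0.164471
theta = arctan(|-1.435/8.724964|) = 9.3399 degrees (acute angle)

9.3399 degrees


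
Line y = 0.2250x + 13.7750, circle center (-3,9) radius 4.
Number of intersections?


Substitute y = 0.2250x + 13.7750: (x+ 3)^2 + (0.2250x+13.7750-9)^2 = 16
Expand to Ax^2 + Bx + C = 0, where b-k = 4.775
A = 1+m^2 = 1.050625
B = 2(m(b-k) - h) = 2(0.2250*4.775 + 3) = 8.14875
C = h^2 + (b-k)^2 - r^2 = 9 + 22.800625 - 16 = 15.800625
disc = B^2-4AC = 66.4021 - 66.4021 = 0
disc = 0

1 intersection point (tangent)


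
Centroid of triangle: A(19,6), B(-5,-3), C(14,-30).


Gx = (19- 5+14)/3 = 28/3 = 9.3333
Gy = (6- 3- 30)/3 = -27/3 = -9.0000

G = (9.3333, -9.0000)


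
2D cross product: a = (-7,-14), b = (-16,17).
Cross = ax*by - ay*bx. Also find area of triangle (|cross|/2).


cross = -7*17 + 14*(-16) = -119 - 224 = -343
Triangle area = |-343|/2 = 343/2 = 171.5000

cross = -343, triangle area = 171.5000


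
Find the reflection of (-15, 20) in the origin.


Reflection rule for origin: (-x, -y)
(-15, 20) -> (15, -20)

(15, -20)


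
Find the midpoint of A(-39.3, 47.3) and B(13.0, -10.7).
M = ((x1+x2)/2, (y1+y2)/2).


Mx = (-39.3 + 13.0)/2 = -26.3/2 = -13.1500
My = (47.3 - 10.7)/2 = 36.6/2 = 18.3000

(-13.1500, 18.3000)


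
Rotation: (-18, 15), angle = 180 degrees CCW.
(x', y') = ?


cos(180) = -1, sin(180) = 0
x' = -18*(-1) - 15*0 = 18
y' = -18*0 + 15*(-1) = -15

(18, -15)


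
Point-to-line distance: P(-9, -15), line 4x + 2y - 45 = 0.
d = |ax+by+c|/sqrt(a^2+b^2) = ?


|4*(-9) + 2*(-15) - 45| = |-111| = 111
sqrt(16 + 4) = sqrt(20) = 4.4721
d = 111/sqrt(20) = 24.8204

24.8204


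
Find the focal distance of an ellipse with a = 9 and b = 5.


c^2 = 9^2 - 5^2 = 81 - 25 = 56
c = sqrt(56) = 7.4833

c = 7.4833


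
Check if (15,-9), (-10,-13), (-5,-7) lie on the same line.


15*(-13+ 7) - 10*(-7+ 9) - 5*(-9+ 13)
= -90 - 20 - 20 = -130

No, not collinear (determinant = -130)


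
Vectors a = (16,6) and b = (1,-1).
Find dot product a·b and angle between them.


a·b = 16*1 + 6*(-1) = 16 - 6 = 10
|a| = sqrt(256+36) = 17.0880
|b| = sqrt(1+1) = 1.4142
cos(theta) = 10/(sqrt(292)*sqrt(2)) = 10/sqrt(584) = 0.413803
theta = arccos(10/sqrt(584)) = 65.5560 degrees

a·b = 10, theta = 65.5560 deg


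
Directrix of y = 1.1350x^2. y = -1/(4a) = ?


a = 1.1350
1/(4a) = 0.2203
directrix: y = -0.2203 = -0.2203

y = -0.2203


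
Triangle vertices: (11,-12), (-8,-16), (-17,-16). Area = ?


11*(-16+ 16) = 0
-8*(-16+ 12) = 32
-17*(-12+ 16) = -68
sum = -36
Area = |-36|/2 = 18.0000

18.0000 sq units


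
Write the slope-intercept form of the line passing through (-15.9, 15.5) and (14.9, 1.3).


m = (-14.2)/(30.8) = -0.4610
b = y1 - m*x1 = 15.5 - (-14.2*(-15.9))/(30.8) = 15.5 - 7.3305 = 8.1695

y = -0.4610x + 8.1695


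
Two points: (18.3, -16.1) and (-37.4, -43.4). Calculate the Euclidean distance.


dx = -37.4 - 18.3 = -55.7
dy = -43.4 + 16.1 = -27.3
d = sqrt(3102.49 + 745.29) = sqrt(3847.78) = 62.0305

62.0305


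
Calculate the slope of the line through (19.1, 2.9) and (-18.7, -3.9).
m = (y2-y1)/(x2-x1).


dy = -3.9 - 2.9 = -6.8
dx = -18.7 - 19.1 = -37.8
m = -6.8/(-37.8) = 0.1799

m = 0.1799


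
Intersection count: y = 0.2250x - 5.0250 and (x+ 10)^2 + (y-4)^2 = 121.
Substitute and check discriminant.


Substitute y = 0.2250x - 5.0250: (x+ 10)^2 + (0.2250x- 5.0250-4)^2 = 121
Expand to Ax^2 + Bx + C = 0, where b-k = -9.025
A = 1+m^2 = 1.050625
B = 2(m(b-k) - h) = 2(0.2250*(-9.025) + 10) = 15.93875
C = h^2 + (b-k)^2 - r^2 = 100 + 81.450625 - 121 = 60.450625
disc = B^2-4AC = 254.0438 - 254.0438 = 0
disc = 0

1 intersection point (tangent)


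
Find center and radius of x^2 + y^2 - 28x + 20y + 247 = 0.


h = -D/2 = 28/2 = 14
k = -E/2 = -20/2 = -10
r^2 = h^2 + k^2 - F = 196 + 100 - 247 = 49
r = 7

Center (14, -10), radius = 7


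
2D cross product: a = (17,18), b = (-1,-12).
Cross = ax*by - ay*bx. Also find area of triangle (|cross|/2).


cross = 17*(-12) - 18*(-1) = -204 + 18 = -186
Triangle area = |-186|/2 = 186/2 = 93.0000

cross = -186, triangle area = 93.0000


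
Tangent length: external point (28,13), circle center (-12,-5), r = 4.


d = sqrt((28+ 12)^2 + (13+ 5)^2) = sqrt(1600+324) = 43.8634
L = sqrt(1924.0000 - 16) = sqrt(1908.0000) = 43.6807

43.6807


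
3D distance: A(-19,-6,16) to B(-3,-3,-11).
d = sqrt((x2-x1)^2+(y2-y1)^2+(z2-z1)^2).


dx=16, dy=3, dz=-27
d = sqrt(256+9+729) = sqrt(994) = 31.5278

31.5278


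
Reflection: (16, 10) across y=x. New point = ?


Reflection rule for y=x: (y, x)
(16, 10) -> (10, 16)

(10, 16)


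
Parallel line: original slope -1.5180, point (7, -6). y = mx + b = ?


Parallel lines have equal slopes.
m2 = -1.5180
b2 = -6 + 1.5180*7 = 4.6260

y = -1.5180x + 4.6260


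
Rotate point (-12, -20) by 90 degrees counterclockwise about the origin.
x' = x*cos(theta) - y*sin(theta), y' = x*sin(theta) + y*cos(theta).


cos(90) = 0, sin(90) = 1
x' = -12*0 + 20*1 = 20
y' = -12*1 - 20*0 = -12

(20, -12)


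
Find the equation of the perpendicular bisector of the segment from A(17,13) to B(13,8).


Midpoint = (15, 10.5)
Slope of AB = dy/dx = -5/(-4) = 1.2500
Perp slope = -dx/dy = -4/5 = -0.8000
b = My - (perp slope)*Mx = 10.5 + (-4*15)/(-5) = 10.5 + 12.0000 = 22.5000

y = -0.8000x + 22.5000


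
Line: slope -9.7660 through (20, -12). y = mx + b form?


y + 12 = -9.7660(x - 20)
y = -9.7660x - 12 + 9.7660*20
y = -9.7660x + 183.3200

y = -9.7660x + 183.3200


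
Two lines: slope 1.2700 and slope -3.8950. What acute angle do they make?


m1-m2 = 5.165
1+m1*m2 = -3.94665
tan(theta) = |5.165/(-3.94665)| = 1.308705
theta = arctan(|5.165/(-3.94665)|) = 52.6160 degrees (acute angle)

52.6160 degrees


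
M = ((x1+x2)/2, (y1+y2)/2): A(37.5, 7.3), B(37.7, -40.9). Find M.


Mx = (37.5 + 37.7)/2 = 75.2/2 = 37.6000
My = (7.3 - 40.9)/2 = -33.6/2 = -16.8000

(37.6000, -16.8000)


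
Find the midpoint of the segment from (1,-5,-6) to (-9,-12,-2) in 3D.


Mx = (1- 9)/2 = -4.0000
My = (-5- 12)/2 = -8.5000
Mz = (-6- 2)/2 = -4.0000

M = (-4.0000, -8.5000, -4.0000)


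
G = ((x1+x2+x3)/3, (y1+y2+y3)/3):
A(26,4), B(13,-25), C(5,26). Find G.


Gx = (26+13+5)/3 = 44/3 = 14.6667
Gy = (4- 25+26)/3 = 5/3 = 1.6667

G = (14.6667, 1.6667)


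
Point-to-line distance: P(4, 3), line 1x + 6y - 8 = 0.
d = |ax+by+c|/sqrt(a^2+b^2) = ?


|1*4 + 6*3 - 8| = |14| = 14
sqrt(1 + 36) = sqrt(37) = 6.0828
d = 14/sqrt(37) = 2.3016

2.3016


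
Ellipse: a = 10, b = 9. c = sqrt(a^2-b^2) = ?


c^2 = 10^2 - 9^2 = 100 - 81 = 19
c = sqrt(19) = 4.3589

c = 4.3589


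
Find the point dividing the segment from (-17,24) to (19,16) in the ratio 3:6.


Px = (3*19 + 6*(-17))/9 = -45/9 = -5.0000
Py = (3*16 + 6*24)/9 = 192/9 = 21.3333

P = (-5.0000, 21.3333)


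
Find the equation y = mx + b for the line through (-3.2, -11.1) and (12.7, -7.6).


m = (3.5)/(15.9) = 0.2201
b = y1 - m*x1 = -11.1 - (3.5*(-3.2))/(15.9) = -11.1 + 0.7044 = -10.3956

y = 0.2201x - 10.3956


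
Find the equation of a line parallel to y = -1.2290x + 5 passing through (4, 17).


Parallel lines have equal slopes.
m2 = -1.2290
b2 = 17 + 1.2290*4 = 21.9160

y = -1.2290x + 21.9160


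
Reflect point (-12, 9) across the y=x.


Reflection rule for y=x: (y, x)
(-12, 9) -> (9, -12)

(9, -12)


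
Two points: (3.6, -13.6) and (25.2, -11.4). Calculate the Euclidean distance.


dx = 25.2 - 3.6 = 21.6
dy = -11.4 + 13.6 = 2.2
d = sqrt(466.56 + 4.84) = sqrt(471.4) = 21.7117

21.7117


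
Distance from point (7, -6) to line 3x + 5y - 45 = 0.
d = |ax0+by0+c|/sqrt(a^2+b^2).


|3*7 + 5*(-6) - 45| = |-54| = 54
sqrt(9 + 25) = sqrt(34) = 5.8310
d = 54/sqrt(34) = 9.2609

9.2609


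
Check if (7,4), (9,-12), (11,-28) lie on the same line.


7*(-12+ 28) + 9*(-28-4) + 11*(4+ 12)
= 112 - 288 + 176 = 0

Yes, collinear (determinant = 0)


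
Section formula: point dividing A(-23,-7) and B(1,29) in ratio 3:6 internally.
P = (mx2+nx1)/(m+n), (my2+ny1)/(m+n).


Px = (3*1 + 6*(-23))/9 = -135/9 = -15.0000
Py = (3*29 + 6*(-7))/9 = 45/9 = 5.0000

P = (-15.0000, 5.0000)


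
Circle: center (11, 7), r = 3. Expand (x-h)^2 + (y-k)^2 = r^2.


(x-11)^2 + (y-7)^2 = 3^2
D = -2h = -22, E = -2k = -14
F = h^2+k^2-r^2 = 121+49-9 = 161

x^2 + y^2 - 22x - 14y + 161 = 0


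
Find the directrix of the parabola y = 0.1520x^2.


a = 0.1520
1/(4a) = 1.6447
directrix: y = -1.6447 = -1.6447

y = -1.6447


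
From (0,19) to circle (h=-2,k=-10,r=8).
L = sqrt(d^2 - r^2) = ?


d = sqrt((0+ 2)^2 + (19+ 10)^2) = sqrt(4+841) = 29.0689
L = sqrt(845.0000 - 64) = sqrt(781.0000) = 27.9464

27.9464


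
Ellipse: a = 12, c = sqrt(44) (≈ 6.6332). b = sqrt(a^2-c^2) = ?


b^2 = 12^2 - (sqrt(44))^2 = 144 - 44 = 100
b = sqrt(100) = 10

b = 10


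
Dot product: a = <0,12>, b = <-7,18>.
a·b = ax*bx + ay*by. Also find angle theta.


a·b = 0*(-7) + 12*18 = 0 + 216 = 216
|a| = sqrt(0+144) = 12.0000
|b| = sqrt(49+324) = 19.3132
cos(theta) = 216/(sqrt(144)*sqrt(373)) = 216/sqrt(53712) = 0.932005
theta = arccos(216/sqrt(53712)) = 21.2505 degrees

a·b = 216, theta = 21.2505 deg


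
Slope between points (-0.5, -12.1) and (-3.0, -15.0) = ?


dy = -15.0 + 12.1 = -2.9
dx = -3.0 + 0.5 = -2.5
m = -2.9/(-2.5) = 1.1600

m = 1.1600


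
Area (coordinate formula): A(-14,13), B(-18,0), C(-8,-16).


-14*(0+ 16) = -224
-18*(-16-13) = 522
-8*(13-0) = -104
sum = 194
Area = |194|/2 = 97.0000

97.0000 sq units


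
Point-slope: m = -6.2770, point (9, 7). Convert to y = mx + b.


y - 7 = -6.2770(x - 9)
y = -6.2770x + 7 + 6.2770*9
y = -6.2770x + 63.4930

y = -6.2770x + 63.4930


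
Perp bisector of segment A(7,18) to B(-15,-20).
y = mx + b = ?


Midpoint = (-4, -1)
Slope of AB = dy/dx = -38/(-22) = 1.7273
Perp slope = -dx/dy = -22/38 = -0.5789
b = My - (perp slope)*Mx = -1 + (-22*(-4))/(-38) = -1 - 2.3158 = -3.3158

y = -0.5789x - 3.3158


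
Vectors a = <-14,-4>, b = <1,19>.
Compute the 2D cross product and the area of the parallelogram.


cross = -14*19 + 4*1 = -266 + 4 = -262
Parallelogram area = |-262| = 262

cross = -262, parallelogram area = 262


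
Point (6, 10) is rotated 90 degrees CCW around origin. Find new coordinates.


cos(90) = 0, sin(90) = 1
x' = 6*0 - 10*1 = -10
y' = 6*1 + 10*0 = 6

(-10, 6)


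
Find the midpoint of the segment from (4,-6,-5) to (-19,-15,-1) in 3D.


Mx = (4- 19)/2 = -7.5000
My = (-6- 15)/2 = -10.5000
Mz = (-5- 1)/2 = -3.0000

M = (-7.5000, -10.5000, -3.0000)


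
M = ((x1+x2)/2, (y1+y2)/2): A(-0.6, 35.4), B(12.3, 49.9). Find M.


Mx = (-0.6 + 12.3)/2 = 11.7/2 = 5.8500
My = (35.4 + 49.9)/2 = 85.3/2 = 42.6500

(5.8500, 42.6500)


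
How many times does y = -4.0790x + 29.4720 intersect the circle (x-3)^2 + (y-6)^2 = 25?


Substitute y = -4.0790x + 29.4720: (x-3)^2 + (-4.0790x+29.4720-6)^2 = 25
Expand to Ax^2 + Bx + C = 0, where b-k = 23.472
A = 1+m^2 = 17.638241
B = 2(m(b-k) - h) = 2(-4.0790*23.472 - 3) = -197.484576
C = h^2 + (b-k)^2 - r^2 = 9 + 550.934784 - 25 = 534.934784
disc = B^2-4AC = 39000.1578 - 37741.2346 = 1258.9232
disc > 0

2 intersection points


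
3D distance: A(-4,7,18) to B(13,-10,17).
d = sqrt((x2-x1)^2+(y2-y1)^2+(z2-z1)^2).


dx=17, dy=-17, dz=-1
d = sqrt(289+289+1) = sqrt(579) = 24.0624

24.0624


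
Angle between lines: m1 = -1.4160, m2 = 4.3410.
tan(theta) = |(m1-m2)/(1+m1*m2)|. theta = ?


m1-m2 = -5.757
1+m1*m2 = -5.146856
tan(theta) = |-5.757/(-5.146856)| = 1.118547
theta = arctan(|-5.757/(-5.146856)|) = 48.2027 degrees (acute angle)

48.2027 degrees


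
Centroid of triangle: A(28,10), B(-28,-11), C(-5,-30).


Gx = (28- 28- 5)/3 = -5/3 = -1.6667
Gy = (10- 11- 30)/3 = -31/3 = -10.3333

G = (-1.6667, -10.3333)


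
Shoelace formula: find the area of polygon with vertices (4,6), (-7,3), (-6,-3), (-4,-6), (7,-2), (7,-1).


sum(xi*y_{i+1}) = 4*3 - 7*(-3) - 6*(-6) - 4*(-2) + 7*(-1) + 7*6 = 112
sum(yi*x_{i+1}) = 6*(-7) + 3*(-6) - 3*(-4) - 6*7 - 2*7 - 1*4 = -108
Area = |112 + 108|/2 = 220/2 = 110.0000

110.0000 sq units


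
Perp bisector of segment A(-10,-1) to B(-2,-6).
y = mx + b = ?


Midpoint = (-6, -3.5)
Slope of AB = dy/dx = -5/8 = -0.6250
Perp slope = -dx/dy = 8/5 = 1.6000
b = My - (perp slope)*Mx = -3.5 + (8*(-6))/(-5) = -3.5 + 9.6000 = 6.1000

y = 1.6000x + 6.1000


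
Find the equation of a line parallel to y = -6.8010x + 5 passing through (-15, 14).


Parallel lines have equal slopes.
m2 = -6.8010
b2 = 14 + 6.8010*(-15) = -88.0150

y = -6.8010x - 88.0150


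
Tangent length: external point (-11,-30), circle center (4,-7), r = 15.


d = sqrt((-11-4)^2 + (-30+ 7)^2) = sqrt(225+529) = 27.4591
L = sqrt(754.0000 - 225) = sqrt(529.0000) = 23.0000

23.0000


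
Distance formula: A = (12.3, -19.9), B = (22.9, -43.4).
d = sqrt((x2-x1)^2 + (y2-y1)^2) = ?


dx = 22.9 - 12.3 = 10.6
dy = -43.4 + 19.9 = -23.5
d = sqrt(112.36 + 552.25) = sqrt(664.61) = 25.7800

25.7800


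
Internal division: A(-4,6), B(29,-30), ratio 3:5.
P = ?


Px = (3*29 + 5*(-4))/8 = 67/8 = 8.3750
Py = (3*(-30) + 5*6)/8 = -60/8 = -7.5000

P = (8.3750, -7.5000)


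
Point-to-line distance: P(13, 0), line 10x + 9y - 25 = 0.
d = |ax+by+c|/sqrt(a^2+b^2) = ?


|10*13 + 9*0 - 25| = |105| = 105
sqrt(100 + 81) = sqrt(181) = 13.4536
d = 105/sqrt(181) = 7.8046

7.8046


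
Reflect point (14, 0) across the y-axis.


Reflection rule for y-axis: (-x, y)
(14, 0) -> (-14, 0)

(-14, 0)


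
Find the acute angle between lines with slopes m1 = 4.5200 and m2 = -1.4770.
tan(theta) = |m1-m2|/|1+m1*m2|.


m1-m2 = 5.997
1+m1*m2 = -5.67604
tan(theta) = |5.997/(-5.67604)| = 1.056546
theta = arctan(|5.997/(-5.67604)|) = 46.5750 degrees (acute angle)

46.5750 degrees


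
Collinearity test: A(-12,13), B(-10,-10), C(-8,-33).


-12*(-10+ 33) - 10*(-33-13) - 8*(13+ 10)
= -276 + 460 - 184 = 0

Yes, collinear (determinant = 0)


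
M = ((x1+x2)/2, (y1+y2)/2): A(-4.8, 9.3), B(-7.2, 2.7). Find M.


Mx = (-4.8 - 7.2)/2 = -12.0/2 = -6.0000
My = (9.3 + 2.7)/2 = 12.0/2 = 6.0000

(-6.0000, 6.0000)


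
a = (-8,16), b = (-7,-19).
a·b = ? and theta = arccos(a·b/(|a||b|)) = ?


a·b = -8*(-7) + 16*(-19) = 56 - 304 = -248
|a| = sqrt(64+256) = 17.8885
|b| = sqrt(49+361) = 20.2485
cos(theta) = -248/(sqrt(320)*sqrt(410)) = -248/sqrt(131200) = -0.684675
theta = arccos(-248/sqrt(131200)) = 133.2101 degrees

a·b = -248, theta = 133.2101 deg


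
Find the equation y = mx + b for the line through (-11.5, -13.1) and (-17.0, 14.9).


m = (28.0)/(-5.5) = -5.0909
b = y1 - m*x1 = -13.1 - (28.0*(-11.5))/(-5.5) = -13.1 - 58.5455 = -71.6455

y = -5.0909x - 71.6455


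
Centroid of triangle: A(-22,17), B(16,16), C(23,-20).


Gx = (-22+16+23)/3 = 17/3 = 5.6667
Gy = (17+16- 20)/3 = 13/3 = 4.3333

G = (5.6667, 4.3333)


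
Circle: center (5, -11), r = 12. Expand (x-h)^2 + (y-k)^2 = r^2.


(x-5)^2 + (y+ 11)^2 = 12^2
D = -2h = -10, E = -2k = 22
F = h^2+k^2-r^2 = 25+121-144 = 2

x^2 + y^2 - 10x + 22y + 2 = 0


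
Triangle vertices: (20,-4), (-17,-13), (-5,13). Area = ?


20*(-13-13) = -520
-17*(13+ 4) = -289
-5*(-4+ 13) = -45
sum = -854
Area = |-854|/2 = 427.0000

427.0000 sq units


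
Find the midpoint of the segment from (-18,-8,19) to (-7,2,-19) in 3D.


Mx = (-18- 7)/2 = -12.5000
My = (-8+2)/2 = -3.0000
Mz = (19- 19)/2 = 0

M = (-12.5000, -3.0000, 0)


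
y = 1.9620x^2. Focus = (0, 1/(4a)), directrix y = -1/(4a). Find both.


a = 1.9620
1/(4a) = 0.1274
Focus = (0, 0.1274)
Directrix: y = -0.1274

Focus = (0, 0.1274), Directrix: y = -0.1274


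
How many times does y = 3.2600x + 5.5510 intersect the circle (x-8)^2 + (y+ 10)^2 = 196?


Substitute y = 3.2600x + 5.5510: (x-8)^2 + (3.2600x+5.5510+ 10)^2 = 196
Expand to Ax^2 + Bx + C = 0, where b-k = 15.551
A = 1+m^2 = 11.6276
B = 2(m(b-k) - h) = 2(3.2600*15.551 - 8) = 85.39252
C = h^2 + (b-k)^2 - r^2 = 64 + 241.833601 - 196 = 109.833601
disc = B^2-4AC = 7291.8825 - 5108.4047 = 2183.4778
disc > 0

2 intersection points


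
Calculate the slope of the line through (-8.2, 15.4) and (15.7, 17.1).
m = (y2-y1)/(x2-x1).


dy = 17.1 - 15.4 = 1.7
dx = 15.7 + 8.2 = 23.9
m = 1.7/23.9 = 0.0711

m = 0.0711


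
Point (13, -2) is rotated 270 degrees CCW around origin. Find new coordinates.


cos(270) = 0, sin(270) = -1
x' = 13*0 + 2*(-1) = -2
y' = 13*(-1) - 2*0 = -13

(-2, -13)


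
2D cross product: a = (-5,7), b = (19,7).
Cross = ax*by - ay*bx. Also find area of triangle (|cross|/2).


cross = -5*7 - 7*19 = -35 - 133 = -168
Triangle area = |-168|/2 = 168/2 = 84.0000

cross = -168, triangle area = 84.0000


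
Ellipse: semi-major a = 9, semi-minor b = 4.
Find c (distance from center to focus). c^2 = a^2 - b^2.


c^2 = 9^2 - 4^2 = 81 - 16 = 65
c = sqrt(65) = 8.0623

c = 8.0623


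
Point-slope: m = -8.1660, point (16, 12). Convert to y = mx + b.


y - 12 = -8.1660(x - 16)
y = -8.1660x + 12 + 8.1660*16
y = -8.1660x + 142.6560

y = -8.1660x + 142.6560


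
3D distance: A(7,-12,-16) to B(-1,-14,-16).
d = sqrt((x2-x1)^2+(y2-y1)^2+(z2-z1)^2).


dx=-8, dy=-2, dz=0
d = sqrt(64+4+0) = sqrt(68) = 8.2462

8.2462


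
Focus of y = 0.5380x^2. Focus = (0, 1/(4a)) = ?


a = 0.5380
4a = 2.1520
focus = (0, 1/2.1520) = (0, 0.4647)

Focus = (0, 0.4647)


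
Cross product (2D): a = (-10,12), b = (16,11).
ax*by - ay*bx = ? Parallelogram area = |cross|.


cross = -10*11 - 12*16 = -110 - 192 = -302
Parallelogram area = |-302| = 302

cross = -302, parallelogram area = 302


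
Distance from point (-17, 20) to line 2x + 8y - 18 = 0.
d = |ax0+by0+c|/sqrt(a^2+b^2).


|2*(-17) + 8*20 - 18| = |108| = 108
sqrt(4 + 64) = sqrt(68) = 8.2462
d = 108/sqrt(68) = 13.0969

13.0969


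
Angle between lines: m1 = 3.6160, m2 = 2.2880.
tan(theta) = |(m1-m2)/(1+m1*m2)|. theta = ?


m1-m2 = 1.328
1+m1*m2 = 9.273408
tan(theta) = |1.328/9.273408| = 0.143205
theta = arctan(|1.328/9.273408|) = 8.1496 degrees (acute angle)

8.1496 degrees


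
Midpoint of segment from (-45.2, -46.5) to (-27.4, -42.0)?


Mx = (-45.2 - 27.4)/2 = -72.6/2 = -36.3000
My = (-46.5 - 42.0)/2 = -88.5/2 = -44.2500

(-36.3000, -44.2500)


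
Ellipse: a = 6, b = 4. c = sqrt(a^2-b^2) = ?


c^2 = 6^2 - 4^2 = 36 - 16 = 20
c = sqrt(20) = 4.4721

c = 4.4721


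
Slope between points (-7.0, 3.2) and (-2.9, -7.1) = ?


dy = -7.1 - 3.2 = -10.3
dx = -2.9 + 7.0 = 4.1
m = -10.3/4.1 = -2.5122

m = -2.5122


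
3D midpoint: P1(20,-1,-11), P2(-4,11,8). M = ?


Mx = (20- 4)/2 = 8.0000
My = (-1+11)/2 = 5.0000
Mz = (-11+8)/2 = -1.5000

M = (8.0000, 5.0000, -1.5000)


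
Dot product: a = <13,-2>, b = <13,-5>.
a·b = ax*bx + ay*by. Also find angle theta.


a·b = 13*13 - 2*(-5) = 169 + 10 = 179
|a| = sqrt(169+4) = 13.1529
|b| = sqrt(169+25) = 13.9284
cos(theta) = 179/(sqrt(173)*sqrt(194)) = 179/sqrt(33562) = 0.977078
theta = arccos(179/sqrt(33562)) = 12.2913 degrees

a·b = 179, theta = 12.2913 deg


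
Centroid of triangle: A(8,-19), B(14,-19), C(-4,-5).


Gx = (8+14- 4)/3 = 18/3 = 6.0000
Gy = (-19- 19- 5)/3 = -43/3 = -14.3333

G = (6.0000, -14.3333)


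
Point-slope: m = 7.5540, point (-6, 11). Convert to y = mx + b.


y - 11 = 7.5540(x + 6)
y = 7.5540x + 11 - 7.5540*(-6)
y = 7.5540x + 56.3240

y = 7.5540x + 56.3240


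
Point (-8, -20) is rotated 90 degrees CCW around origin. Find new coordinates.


cos(90) = 0, sin(90) = 1
x' = -8*0 + 20*1 = 20
y' = -8*1 - 20*0 = -8

(20, -8)


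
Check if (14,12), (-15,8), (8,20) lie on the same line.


14*(8-20) - 15*(20-12) + 8*(12-8)
= -168 - 120 + 32 = -256

No, not collinear (determinant = -256)


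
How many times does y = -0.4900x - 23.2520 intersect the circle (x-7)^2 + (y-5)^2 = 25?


Substitute y = -0.4900x - 23.2520: (x-7)^2 + (-0.4900x- 23.2520-5)^2 = 25
Expand to Ax^2 + Bx + C = 0, where b-k = -28.252
A = 1+m^2 = 1.2401
B = 2(m(b-k) - h) = 2(-0.4900*(-28.252) - 7) = 13.68696
C = h^2 + (b-k)^2 - r^2 = 49 + 798.175504 - 25 = 822.175504
disc = B^2-4AC = 187.3329 - 4078.3194 = -3890.9865
disc < 0

0 intersection points


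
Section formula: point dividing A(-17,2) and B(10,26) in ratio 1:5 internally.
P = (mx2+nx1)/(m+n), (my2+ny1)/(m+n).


Px = (1*10 + 5*(-17))/6 = -75/6 = -12.5000
Py = (1*26 + 5*2)/6 = 36/6 = 6.0000

P = (-12.5000, 6.0000)


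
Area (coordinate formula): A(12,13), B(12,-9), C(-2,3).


12*(-9-3) = -144
12*(3-13) = -120
-2*(13+ 9) = -44
sum = -308
Area = |-308|/2 = 154.0000

154.0000 sq units


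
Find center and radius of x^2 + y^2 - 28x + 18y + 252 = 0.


h = -D/2 = 28/2 = 14
k = -E/2 = -18/2 = -9
r^2 = h^2 + k^2 - F = 196 + 81 - 252 = 25
r = 5

Center (14, -9), radius = 5


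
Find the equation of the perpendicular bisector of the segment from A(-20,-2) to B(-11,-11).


Midpoint = (-15.5, -6.5)
Slope of AB = dy/dx = -9/9 = -1.0000
Perp slope = -dx/dy = 9/9 = 1.0000
b = My - (perp slope)*Mx = -6.5 + (9*(-15.5))/(-9) = -6.5 + 15.5000 = 9.0000

y = 1.0000x + 9.0000


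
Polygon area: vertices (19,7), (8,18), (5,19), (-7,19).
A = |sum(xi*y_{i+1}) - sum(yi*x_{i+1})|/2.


sum(xi*y_{i+1}) = 19*18 + 8*19 + 5*19 - 7*7 = 540
sum(yi*x_{i+1}) = 7*8 + 18*5 + 19*(-7) + 19*19 = 374
Area = |540 - 374|/2 = 166/2 = 83.0000

83.0000 sq units


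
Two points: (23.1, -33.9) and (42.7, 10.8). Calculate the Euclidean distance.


dx = 42.7 - 23.1 = 19.6
dy = 10.8 + 33.9 = 44.7
d = sqrt(384.16 + 1998.09) = sqrt(2382.25) = 48.8083

48.8083


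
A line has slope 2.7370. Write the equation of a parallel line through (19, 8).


Parallel lines have equal slopes.
m2 = 2.7370
b2 = 8 - 2.7370*19 = -44.0030

y = 2.7370x - 44.0030


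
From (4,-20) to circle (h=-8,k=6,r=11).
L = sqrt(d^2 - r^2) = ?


d = sqrt((4+ 8)^2 + (-20-6)^2) = sqrt(144+676) = 28.6356
L = sqrt(820.0000 - 121) = sqrt(699.0000) = 26.4386

26.4386


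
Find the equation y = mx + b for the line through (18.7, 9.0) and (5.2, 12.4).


m = (3.4)/(-13.5) = -0.2519
b = y1 - m*x1 = 9.0 - (3.4*18.7)/(-13.5) = 9.0 + 4.7096 = 13.7096

y = -0.2519x + 13.7096


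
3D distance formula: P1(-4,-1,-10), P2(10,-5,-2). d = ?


dx=14, dy=-4, dz=8
d = sqrt(196+16+64) = sqrt(276) = 16.6132

16.6132


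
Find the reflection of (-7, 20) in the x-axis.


Reflection rule for x-axis: (x, -y)
(-7, 20) -> (-7, -20)

(-7, -20)


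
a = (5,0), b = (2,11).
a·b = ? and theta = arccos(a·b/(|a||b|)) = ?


a·b = 5*2 + 0*11 = 10 + 0 = 10
|a| = sqrt(25+0) = 5.0000
|b| = sqrt(4+121) = 11.1803
cos(theta) = 10/(sqrt(25)*sqrt(125)) = 10/sqrt(3125) = 0.178885
theta = arccos(10/sqrt(3125)) = 79.6952 degrees

a·b = 10, theta = 79.6952 deg


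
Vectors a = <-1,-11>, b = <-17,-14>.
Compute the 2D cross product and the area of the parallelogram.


cross = -1*(-14) + 11*(-17) = 14 - 187 = -173
Parallelogram area = |-173| = 173

cross = -173, parallelogram area = 173


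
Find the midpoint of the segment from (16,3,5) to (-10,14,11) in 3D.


Mx = (16- 10)/2 = 3.0000
My = (3+14)/2 = 8.5000
Mz = (5+11)/2 = 8.0000

M = (3.0000, 8.5000, 8.0000)


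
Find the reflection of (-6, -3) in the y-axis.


Reflection rule for y-axis: (-x, y)
(-6, -3) -> (6, -3)

(6, -3)


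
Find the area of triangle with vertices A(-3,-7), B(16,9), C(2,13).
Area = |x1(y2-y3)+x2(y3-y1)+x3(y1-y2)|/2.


-3*(9-13) = 12
16*(13+ 7) = 320
2*(-7-9) = -32
sum = 300
Area = |300|/2 = 150.0000

150.0000 sq units


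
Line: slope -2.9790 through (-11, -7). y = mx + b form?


y + 7 = -2.9790(x + 11)
y = -2.9790x - 7 + 2.9790*(-11)
y = -2.9790x - 39.7690

y = -2.9790x - 39.7690


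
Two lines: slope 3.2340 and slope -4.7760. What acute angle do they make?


m1-m2 = 8.01
1+m1*m2 = -14.445584
tan(theta) = |8.01/(-14.445584)| = 0.554495
theta = arctan(|8.01/(-14.445584)|) = 29.0081 degrees (acute angle)

29.0081 degrees


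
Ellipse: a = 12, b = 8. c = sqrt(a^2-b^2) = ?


c^2 = 12^2 - 8^2 = 144 - 64 = 80
c = sqrt(80) = 8.9443

c = 8.9443


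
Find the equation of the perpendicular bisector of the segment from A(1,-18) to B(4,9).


Midpoint = (2.5, -4.5)
Slope of AB = dy/dx = 27/3 = 9.0000
Perp slope = -dx/dy = -3/27 = -0.1111
b = My - (perp slope)*Mx = -4.5 + (3*2.5)/27 = -4.5 + 0.2778 = -4.2222

y = -0.1111x - 4.2222


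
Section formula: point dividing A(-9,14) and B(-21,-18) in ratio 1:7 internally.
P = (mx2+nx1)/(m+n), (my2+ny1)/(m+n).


Px = (1*(-21) + 7*(-9))/8 = -84/8 = -10.5000
Py = (1*(-18) + 7*14)/8 = 80/8 = 10.0000

P = (-10.5000, 10.0000)


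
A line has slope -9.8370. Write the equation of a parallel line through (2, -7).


Parallel lines have equal slopes.
m2 = -9.8370
b2 = -7 + 9.8370*2 = 12.6740

y = -9.8370x + 12.6740


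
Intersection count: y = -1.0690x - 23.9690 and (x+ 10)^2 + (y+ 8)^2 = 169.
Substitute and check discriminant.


Substitute y = -1.0690x - 23.9690: (x+ 10)^2 + (-1.0690x- 23.9690+ 8)^2 = 169
Expand to Ax^2 + Bx + C = 0, where b-k = -15.969
A = 1+m^2 = 2.142761
B = 2(m(b-k) - h) = 2(-1.0690*(-15.969) + 10) = 54.141722
C = h^2 + (b-k)^2 - r^2 = 100 + 255.008961 - 169 = 186.008961
disc = B^2-4AC = 2931.3261 - 1594.2910 = 1337.0351
disc > 0

2 intersection points
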